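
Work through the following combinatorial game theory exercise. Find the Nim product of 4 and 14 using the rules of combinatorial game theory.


Nim multiplication is bilinear over XOR: (u XOR v) * w = (u*w) XOR (v*w).
So we split each operand into its bit components and XOR the pairwise Nim products.
4 = 4 (as XOR of powers of 2).
14 = 2 + 4 + 8 (as XOR of powers of 2).
Using the standard Nim-product table on single bits:
  2*2 = 3,   2*4 = 8,   2*8 = 12,
  4*4 = 6,   4*8 = 11,  8*8 = 13,
and  1*x = x (identity), k*l = l*k (commutative).
Pairwise Nim products:
  4 * 2 = 8
  4 * 4 = 6
  4 * 8 = 11
XOR them: 8 XOR 6 XOR 11 = 5.
Result: 4 * 14 = 5 (in Nim).

5


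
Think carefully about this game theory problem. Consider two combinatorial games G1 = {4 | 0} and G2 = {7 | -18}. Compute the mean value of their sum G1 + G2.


G1 = {4 | 0}, G2 = {7 | -18}
Each is a switch {a | b} with numbers a > b; its mean value is (a + b)/2, and mean value is additive over game sums: m(G1 + G2) = m(G1) + m(G2).
Mean of G1 = (4 + (0))/2 = 4/2 = 2
Mean of G2 = (7 + (-18))/2 = -11/2 = -11/2
Mean of G1 + G2 = 2 + -11/2 = -7/2

-7/2


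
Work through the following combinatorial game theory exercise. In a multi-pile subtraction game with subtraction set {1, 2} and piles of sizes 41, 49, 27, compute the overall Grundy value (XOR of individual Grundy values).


Subtraction set: {1, 2}
For this subtraction set, G(n) = n mod 3 (period = max + 1 = 3).
Pile 1 (size 41): G(41) = 41 mod 3 = 2
Pile 2 (size 49): G(49) = 49 mod 3 = 1
Pile 3 (size 27): G(27) = 27 mod 3 = 0
Total Grundy value = XOR of all: 2 XOR 1 XOR 0 = 3

3


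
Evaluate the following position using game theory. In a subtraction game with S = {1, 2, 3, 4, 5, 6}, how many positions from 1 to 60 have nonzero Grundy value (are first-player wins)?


Subtraction set S = {1, 2, 3, 4, 5, 6}, so G(n) = n mod 7.
G(n) = 0 when n is a multiple of 7.
Multiples of 7 in [1, 60]: 8
N-positions (nonzero Grundy) = 60 - 8 = 52

52


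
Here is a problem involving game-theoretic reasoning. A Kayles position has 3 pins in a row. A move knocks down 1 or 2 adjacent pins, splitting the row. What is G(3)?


Kayles: a move removes 1 or 2 adjacent pins from a contiguous row.
Removing pins from a row of k leaves two independent rows (a, b) with a + b = k - 1 (one pin) or a + b = k - 2 (two pins); an end removal gives a = 0.
By Sprague-Grundy, G(k) = mex{ G(a) XOR G(b) } over all these splits. G(0) = 0.
G(1): splits (0,0):0^0=0 -> mex({0}) = 1
G(2): splits (0,1):0^1=1 (0,0):0^0=0 -> mex({0, 1}) = 2
G(3): splits (0,2):0^2=2 (1,1):1^1=0 (0,1):0^1=1 -> mex({0, 1, 2}) = 3
Therefore G(3) = 3.

3


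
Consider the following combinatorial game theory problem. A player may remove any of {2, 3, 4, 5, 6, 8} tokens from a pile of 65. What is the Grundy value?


The subtraction set is S = {2, 3, 4, 5, 6, 8}.
G(k) = mex{ G(k - s) : s in S, s <= k }. We compute iteratively: G(0) = 0.
G(1) = mex({}) = 0
G(2) = mex({0}) = 1
G(3) = mex({0}) = 1
G(4) = mex({0, 1}) = 2
G(5) = mex({0, 1}) = 2
G(6) = mex({0, 1, 2}) = 3
G(7) = mex({0, 1, 2}) = 3
G(8) = mex({0, 1, 2, 3}) = 4
G(9) = mex({0, 1, 2, 3}) = 4
G(10) = mex({1, 2, 3, 4}) = 0
G(11) = mex({1, 2, 3, 4}) = 0
G(12) = mex({0, 2, 3, 4}) = 1
G(13) = mex({0, 2, 3, 4}) = 1
G(14) = mex({0, 1, 3, 4}) = 2
G(15) = mex({0, 1, 3, 4}) = 2
G(16) = mex({0, 1, 2, 4}) = 3
G(17) = mex({0, 1, 2, 4}) = 3
Observe that G(10)..G(17) = 0, 0, 1, 1, 2, 2, 3, 3 repeats G(0)..G(7) = 0, 0, 1, 1, 2, 2, 3, 3.
For k >= max(S) = 8, G(k) is determined by the previous 8 values G(k-8)..G(k-1); a window of 8 consecutive values has recurred shifted by 10, so by induction G(k + 10) = G(k) for all k >= 0: the sequence is periodic from the start with period 10.
One period: G(0..9) = 0, 0, 1, 1, 2, 2, 3, 3, 4, 4.
65 mod 10 = 5, so G(65) = G(5) = 2.

2


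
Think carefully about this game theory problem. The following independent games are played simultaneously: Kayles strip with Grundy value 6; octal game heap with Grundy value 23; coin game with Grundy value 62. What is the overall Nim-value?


By the Sprague-Grundy theorem, the Grundy value of a sum of games is the XOR of individual Grundy values.
Kayles strip: Grundy value = 6. Running XOR: 0 XOR 6 = 6
octal game heap: Grundy value = 23. Running XOR: 6 XOR 23 = 17
coin game: Grundy value = 62. Running XOR: 17 XOR 62 = 47
The combined Grundy value is 47.

47


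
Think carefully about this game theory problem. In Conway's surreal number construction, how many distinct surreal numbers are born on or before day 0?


Day 0: {|} = 0 is born. Count = 1.
Day n: the number of surreal numbers born by day n is 2^(n+1) - 1.
By day 0: 2^1 - 1 = 1
By day 0: 1 surreal numbers.

1


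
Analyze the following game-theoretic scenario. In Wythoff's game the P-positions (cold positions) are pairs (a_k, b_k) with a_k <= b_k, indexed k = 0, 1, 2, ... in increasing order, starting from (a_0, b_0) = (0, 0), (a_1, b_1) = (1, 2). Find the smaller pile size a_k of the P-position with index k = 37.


By Wythoff's theorem, a_k = floor(k * phi) and b_k = floor(k * phi^2) = a_k + k, where phi = (1 + sqrt(5))/2 is the golden ratio.
phi = (1 + sqrt(5))/2 = 1.618034
k = 37
k * phi = 37 * 1.618034 = 59.867258
a_37 = floor(k * phi) = 59

59


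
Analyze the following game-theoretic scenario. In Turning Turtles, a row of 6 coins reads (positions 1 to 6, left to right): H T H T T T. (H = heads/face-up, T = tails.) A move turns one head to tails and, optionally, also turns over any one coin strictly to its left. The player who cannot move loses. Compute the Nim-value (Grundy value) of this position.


Coins: H T H T T T
Key fact: a single head at position k behaves exactly like a Nim heap of size k (turning it to T and optionally flipping a coin at j < k corresponds to moving the heap from k to j, or to 0), and heads combine as a disjunctive sum (two heads at the same place would cancel, matching j XOR j = 0). So the Nim-value is the XOR of the 1-indexed positions of the heads.
Face-up positions (1-indexed): [1, 3]
XOR 0 with 1: 0 XOR 1 = 1
XOR 1 with 3: 1 XOR 3 = 2
Nim-value = 2

2


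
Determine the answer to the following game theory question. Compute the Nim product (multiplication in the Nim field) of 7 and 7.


Nim multiplication is bilinear over XOR: (u XOR v) * w = (u*w) XOR (v*w).
So we split each operand into its bit components and XOR the pairwise Nim products.
7 = 1 + 2 + 4 (as XOR of powers of 2).
7 = 1 + 2 + 4 (as XOR of powers of 2).
Using the standard Nim-product table on single bits:
  2*2 = 3,   2*4 = 8,   2*8 = 12,
  4*4 = 6,   4*8 = 11,  8*8 = 13,
and  1*x = x (identity), k*l = l*k (commutative).
Pairwise Nim products:
  1 * 1 = 1
  1 * 2 = 2
  1 * 4 = 4
  2 * 1 = 2
  2 * 2 = 3
  2 * 4 = 8
  4 * 1 = 4
  4 * 2 = 8
  4 * 4 = 6
XOR them: 1 XOR 2 XOR 4 XOR 2 XOR 3 XOR 8 XOR 4 XOR 8 XOR 6 = 4.
Result: 7 * 7 = 4 (in Nim).

4


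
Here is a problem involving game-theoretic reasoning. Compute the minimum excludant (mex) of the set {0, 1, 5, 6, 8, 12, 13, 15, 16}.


Set = {0, 1, 5, 6, 8, 12, 13, 15, 16}
0 is in the set.
1 is in the set.
2 is NOT in the set. This is the mex.
mex = 2

2


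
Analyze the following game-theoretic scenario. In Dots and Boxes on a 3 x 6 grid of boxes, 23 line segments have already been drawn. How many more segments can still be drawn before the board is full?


Grid: 3 x 6 boxes, i.e. 4 rows and 7 columns of dots.
Horizontal edges: (rows + 1) * cols = 4 * 6 = 24
Vertical edges: rows * (cols + 1) = 3 * 7 = 21
Total edges: 24 + 21 = 45
Edges drawn: 23
Remaining: 45 - 23 = 22

22


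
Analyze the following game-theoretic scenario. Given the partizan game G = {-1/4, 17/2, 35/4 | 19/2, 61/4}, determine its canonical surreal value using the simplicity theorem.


Left options: {-1/4, 17/2, 35/4}, max = 35/4
Right options: {19/2, 61/4}, min = 19/2
All options are numbers and max(Left) < min(Right), so by the simplicity theorem the value is the simplest (earliest-born) number strictly between 35/4 and 19/2.
The only integer strictly between 35/4 and 19/2 is 9.
No non-integer in the interval can be simpler: if x is a non-integer in the interval, then floor(x) or ceil(x) also lies in the interval (the interval contains an integer), and both are proper prefixes of x's sign expansion, i.e. born earlier. So the game value is 9.
Game value = 9

9


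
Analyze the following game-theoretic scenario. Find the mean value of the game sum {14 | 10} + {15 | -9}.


G1 = {14 | 10}, G2 = {15 | -9}
Each is a switch {a | b} with numbers a > b; its mean value is (a + b)/2, and mean value is additive over game sums: m(G1 + G2) = m(G1) + m(G2).
Mean of G1 = (14 + (10))/2 = 24/2 = 12
Mean of G2 = (15 + (-9))/2 = 6/2 = 3
Mean of G1 + G2 = 12 + 3 = 15

15


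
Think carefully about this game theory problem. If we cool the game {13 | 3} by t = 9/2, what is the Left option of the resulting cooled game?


Original game: {13 | 3} (a switch {a | b} with a > b).
Cooling by t (for t below the temperature (a - b)/2 = 5) taxes each move by t: {a | b} cooled by t is {a - t | b + t}.
Cooling amount: t = 9/2
Cooled Left option: 13 - 9/2 = 17/2
Cooled Right option: 3 + 9/2 = 15/2
Cooled game: {17/2 | 15/2}
Left option = 17/2

17/2


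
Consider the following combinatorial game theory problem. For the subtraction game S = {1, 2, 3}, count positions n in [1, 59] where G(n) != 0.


Subtraction set S = {1, 2, 3}, so G(n) = n mod 4.
G(n) = 0 when n is a multiple of 4.
Multiples of 4 in [1, 59]: 14
N-positions (nonzero Grundy) = 59 - 14 = 45

45


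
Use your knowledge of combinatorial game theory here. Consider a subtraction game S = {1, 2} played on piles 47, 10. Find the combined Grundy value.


Subtraction set: {1, 2}
For this subtraction set, G(n) = n mod 3 (period = max + 1 = 3).
Pile 1 (size 47): G(47) = 47 mod 3 = 2
Pile 2 (size 10): G(10) = 10 mod 3 = 1
Total Grundy value = XOR of all: 2 XOR 1 = 3

3


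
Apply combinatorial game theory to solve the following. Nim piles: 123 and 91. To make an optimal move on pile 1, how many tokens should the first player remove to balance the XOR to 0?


Piles: 123 and 91
Current XOR: 123 XOR 91 = 32 (non-zero, so this is an N-position).
To make the XOR zero, we need to find a move that balances the piles.
For pile 1 (size 123): target = 123 XOR 32 = 91
We reduce pile 1 from 123 to 91.
Tokens removed: 123 - 91 = 32
Verification: 91 XOR 91 = 0

32


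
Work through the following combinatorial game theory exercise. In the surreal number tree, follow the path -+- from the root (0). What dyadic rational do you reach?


Sign expansion: -+-
Rule: track bounds (lo, hi), initially (-inf, +inf). On '+', the current value becomes lo and we move to the simplest number in (value, hi): value + 1 if hi = +inf, otherwise the midpoint (value + hi)/2. On '-', the current value becomes hi and we move to value - 1 if lo = -inf, otherwise the midpoint (lo + value)/2.
Start at 0.
Step 1: sign = -, move left. Bounds: (-inf, 0). Value = -1
Step 2: sign = +, move right. Bounds: (-1, 0). Value = -1/2
Step 3: sign = -, move left. Bounds: (-1, -1/2). Value = -3/4
The surreal number with sign expansion -+- is -3/4.

-3/4


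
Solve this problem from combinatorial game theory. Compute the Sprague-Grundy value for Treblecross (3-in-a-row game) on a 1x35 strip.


Treblecross: place X on empty cells; 3-in-a-row wins.
Playing within two cells of an existing X lets the opponent win at once, so sensible play treats the cells i-2..i+2 around each X as dead. The player left with no safe cell loses, so this is a normal-play take-away game on strips of safe cells.
Placing X at cell i (0-indexed) of a strip of k safe cells leaves independent strips of sizes max(0, i-2) and max(0, k-i-3). Hence G(k) = mex{ G(max(0,i-2)) XOR G(max(0,k-i-3)) : 0 <= i < k }, with G(0) = 0.
G(1): splits (0,0):0^0=0 -> mex({0}) = 1
G(2): splits (0,0):0^0=0 -> mex({0}) = 1
G(3): splits (0,0):0^0=0 -> mex({0}) = 1
G(4): splits (0,1):0^1=1 (0,0):0^0=0 -> mex({0, 1}) = 2
G(5): splits (0,2):0^1=1 (0,1):0^1=1 (0,0):0^0=0 -> mex({0, 1}) = 2
G(6) = mex({1}) = 0
G(7) = mex({0, 1, 2}) = 3
G(8) = mex({0, 1, 2}) = 3
G(9) = mex({0, 2}) = 1
G(10) = mex({0, 2, 3}) = 1
G(11) = mex({0, 3}) = 1
G(12) = mex({1, 3}) = 0
G(13) = mex({0, 1, 2, 3}) = 4
G(14) = mex({0, 1, 2}) = 3
G(15) = mex({0, 1, 2}) = 3
G(16) = mex({0, 1, 2, 4}) = 3
G(17) = mex({0, 1, 3, 4}) = 2
G(18) = mex({0, 1, 3, 4}) = 2
G(19) = mex({0, 1, 3, 5}) = 2
G(20) = mex({0, 1, 2, 3, 5}) = 4
G(21) = mex({0, 1, 2, 3, 5}) = 4
G(22) = mex({1, 2, 6}) = 0
G(23) = mex({0, 1, 2, 3, 4, 6}) = 5
G(24) = mex({0, 1, 2, 3, 4}) = 5
G(25) = mex({0, 1, 3, 4, 7}) = 2
G(26) = mex({0, 1, 3, 4, 5, 7}) = 2
G(27) = mex({0, 1, 3, 5}) = 2
G(28) = mex({0, 1, 2, 5}) = 3
G(29) = mex({0, 1, 2, 4, 5, 6}) = 3
G(30) = mex({1, 2, 4, 6}) = 0
G(31) = mex({0, 1, 2, 3, 4, 6}) = 5
G(32) = mex({1, 2, 3, 4, 7}) = 0
G(33) = mex({0, 3, 7}) = 1
G(34) = mex({0, 2, 3, 5, 7}) = 1
G(35) = mex({0, 2, 3, 5, 6}) = 1
Therefore G(35) = 1.

1


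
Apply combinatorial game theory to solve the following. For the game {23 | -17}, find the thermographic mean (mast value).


Game = {23 | -17}, a switch {a | b} with numbers a > b.
Its thermograph has left wall a - t and right wall b + t, which meet at t = (a - b)/2, where both equal (a + b)/2. So the mast (mean value) is at (a + b)/2.
Mean = (23 + (-17))/2 = 6/2 = 3

3


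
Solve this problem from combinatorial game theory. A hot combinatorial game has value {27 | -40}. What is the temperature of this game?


The game is {27 | -40}, a switch {a | b} with numbers a > b.
Cooling {a | b} by t gives {a - t | b + t}, which stops being hot when a - t = b + t, i.e. at t = (a - b)/2. So the temperature of a switch is (a - b)/2.
Temperature = (Left option - Right option) / 2
= (27 - (-40)) / 2
= 67 / 2
= 67/2

67/2


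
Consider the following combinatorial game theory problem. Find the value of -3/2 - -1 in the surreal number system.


x = -3/2, y = -1
Converting to common denominator: 2
x = -3/2, y = -2/2
x - y = -3/2 - -1 = -1/2

-1/2


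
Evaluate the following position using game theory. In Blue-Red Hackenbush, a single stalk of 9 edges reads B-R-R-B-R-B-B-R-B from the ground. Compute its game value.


Edges (from ground): B-R-R-B-R-B-B-R-B
By Berlekamp's sign-expansion rule, a Blue-Red Hackenbush stalk has the value of the surreal number whose sign sequence is the edge sequence with B -> + and R -> -.
Sign sequence: +--+-++-+
Trace the sign expansion in the surreal number tree, starting from 0:
Edge 1: B (sign +) -> bounds (0, +inf), value = 1
Edge 2: R (sign -) -> bounds (0, 1), value = 1/2
Edge 3: R (sign -) -> bounds (0, 1/2), value = 1/4
Edge 4: B (sign +) -> bounds (1/4, 1/2), value = 3/8
Edge 5: R (sign -) -> bounds (1/4, 3/8), value = 5/16
Edge 6: B (sign +) -> bounds (5/16, 3/8), value = 11/32
Edge 7: B (sign +) -> bounds (11/32, 3/8), value = 23/64
Edge 8: R (sign -) -> bounds (11/32, 23/64), value = 45/128
Edge 9: B (sign +) -> bounds (45/128, 23/64), value = 91/256
Game value = 91/256

91/256


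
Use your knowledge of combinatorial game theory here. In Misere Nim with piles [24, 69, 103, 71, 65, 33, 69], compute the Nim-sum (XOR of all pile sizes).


We need the XOR (exclusive or) of all pile sizes.
After XOR-ing pile 1 (size 24): 0 XOR 24 = 24
After XOR-ing pile 2 (size 69): 24 XOR 69 = 93
After XOR-ing pile 3 (size 103): 93 XOR 103 = 58
After XOR-ing pile 4 (size 71): 58 XOR 71 = 125
After XOR-ing pile 5 (size 65): 125 XOR 65 = 60
After XOR-ing pile 6 (size 33): 60 XOR 33 = 29
After XOR-ing pile 7 (size 69): 29 XOR 69 = 88
The Nim-value of this position is 88.

88


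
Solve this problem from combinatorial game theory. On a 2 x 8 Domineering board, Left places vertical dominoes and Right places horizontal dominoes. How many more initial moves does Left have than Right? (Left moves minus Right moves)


Board is 2 x 8 (rows x cols).
Left (vertical) placements: (rows-1) * cols = 1 * 8 = 8
Right (horizontal) placements: rows * (cols-1) = 2 * 7 = 14
Advantage = Left - Right = 8 - 14 = -6

-6


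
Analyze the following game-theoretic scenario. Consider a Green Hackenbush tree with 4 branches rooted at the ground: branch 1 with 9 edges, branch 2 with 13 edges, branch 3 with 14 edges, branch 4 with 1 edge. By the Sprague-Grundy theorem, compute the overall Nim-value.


The tree has 4 branches from the ground vertex.
In Green Hackenbush, the Nim-value of a simple path of length k is k.
Branch 1: length 9, Nim-value = 9
Branch 2: length 13, Nim-value = 13
Branch 3: length 14, Nim-value = 14
Branch 4: length 1, Nim-value = 1
Total Nim-value = XOR of all branch values:
0 XOR 9 = 9
9 XOR 13 = 4
4 XOR 14 = 10
10 XOR 1 = 11
Nim-value of the tree = 11

11


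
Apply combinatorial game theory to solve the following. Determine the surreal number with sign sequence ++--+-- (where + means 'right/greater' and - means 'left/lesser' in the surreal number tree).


Sign expansion: ++--+--
Rule: track bounds (lo, hi), initially (-inf, +inf). On '+', the current value becomes lo and we move to the simplest number in (value, hi): value + 1 if hi = +inf, otherwise the midpoint (value + hi)/2. On '-', the current value becomes hi and we move to value - 1 if lo = -inf, otherwise the midpoint (lo + value)/2.
Start at 0.
Step 1: sign = +, move right. Bounds: (0, +inf). Value = 1
Step 2: sign = +, move right. Bounds: (1, +inf). Value = 2
Step 3: sign = -, move left. Bounds: (1, 2). Value = 3/2
Step 4: sign = -, move left. Bounds: (1, 3/2). Value = 5/4
Step 5: sign = +, move right. Bounds: (5/4, 3/2). Value = 11/8
Step 6: sign = -, move left. Bounds: (5/4, 11/8). Value = 21/16
Step 7: sign = -, move left. Bounds: (5/4, 21/16). Value = 41/32
The surreal number with sign expansion ++--+-- is 41/32.

41/32


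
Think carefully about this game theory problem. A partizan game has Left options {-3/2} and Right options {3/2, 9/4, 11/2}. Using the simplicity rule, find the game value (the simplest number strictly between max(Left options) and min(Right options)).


Left options: {-3/2}, max = -3/2
Right options: {3/2, 9/4, 11/2}, min = 3/2
All options are numbers and max(Left) < min(Right), so by the simplicity theorem the value is the simplest (earliest-born) number strictly between -3/2 and 3/2.
Integers -1 through 1 all lie strictly between -3/2 and 3/2.
Among integers, the simplest (lowest birthday = smallest |n|; 0 is born on day 0, +-n on day n) is 0.
No non-integer in the interval can be simpler: if x is a non-integer in the interval, then floor(x) or ceil(x) also lies in the interval (the interval contains an integer), and both are proper prefixes of x's sign expansion, i.e. born earlier. So the game value is 0.
Game value = 0

0


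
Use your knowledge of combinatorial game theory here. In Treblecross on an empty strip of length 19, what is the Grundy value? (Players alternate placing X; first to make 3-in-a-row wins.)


Treblecross: place X on empty cells; 3-in-a-row wins.
Playing within two cells of an existing X lets the opponent win at once, so sensible play treats the cells i-2..i+2 around each X as dead. The player left with no safe cell loses, so this is a normal-play take-away game on strips of safe cells.
Placing X at cell i (0-indexed) of a strip of k safe cells leaves independent strips of sizes max(0, i-2) and max(0, k-i-3). Hence G(k) = mex{ G(max(0,i-2)) XOR G(max(0,k-i-3)) : 0 <= i < k }, with G(0) = 0.
G(1): splits (0,0):0^0=0 -> mex({0}) = 1
G(2): splits (0,0):0^0=0 -> mex({0}) = 1
G(3): splits (0,0):0^0=0 -> mex({0}) = 1
G(4): splits (0,1):0^1=1 (0,0):0^0=0 -> mex({0, 1}) = 2
G(5): splits (0,2):0^1=1 (0,1):0^1=1 (0,0):0^0=0 -> mex({0, 1}) = 2
G(6) = mex({1}) = 0
G(7) = mex({0, 1, 2}) = 3
G(8) = mex({0, 1, 2}) = 3
G(9) = mex({0, 2}) = 1
G(10) = mex({0, 2, 3}) = 1
G(11) = mex({0, 3}) = 1
G(12) = mex({1, 3}) = 0
G(13) = mex({0, 1, 2, 3}) = 4
G(14) = mex({0, 1, 2}) = 3
G(15) = mex({0, 1, 2}) = 3
G(16) = mex({0, 1, 2, 4}) = 3
G(17) = mex({0, 1, 3, 4}) = 2
G(18) = mex({0, 1, 3, 4}) = 2
G(19) = mex({0, 1, 3, 5}) = 2
Therefore G(19) = 2.

2


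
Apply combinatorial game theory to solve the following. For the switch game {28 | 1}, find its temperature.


The game is {28 | 1}, a switch {a | b} with numbers a > b.
Cooling {a | b} by t gives {a - t | b + t}, which stops being hot when a - t = b + t, i.e. at t = (a - b)/2. So the temperature of a switch is (a - b)/2.
Temperature = (Left option - Right option) / 2
= (28 - (1)) / 2
= 27 / 2
= 27/2

27/2


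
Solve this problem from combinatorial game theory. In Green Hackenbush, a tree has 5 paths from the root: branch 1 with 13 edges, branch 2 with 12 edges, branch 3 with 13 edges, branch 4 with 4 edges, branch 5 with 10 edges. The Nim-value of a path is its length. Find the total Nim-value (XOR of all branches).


The tree has 5 branches from the ground vertex.
In Green Hackenbush, the Nim-value of a simple path of length k is k.
Branch 1: length 13, Nim-value = 13
Branch 2: length 12, Nim-value = 12
Branch 3: length 13, Nim-value = 13
Branch 4: length 4, Nim-value = 4
Branch 5: length 10, Nim-value = 10
Total Nim-value = XOR of all branch values:
0 XOR 13 = 13
13 XOR 12 = 1
1 XOR 13 = 12
12 XOR 4 = 8
8 XOR 10 = 2
Nim-value of the tree = 2

2


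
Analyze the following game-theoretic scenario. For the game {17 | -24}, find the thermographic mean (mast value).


Game = {17 | -24}, a switch {a | b} with numbers a > b.
Its thermograph has left wall a - t and right wall b + t, which meet at t = (a - b)/2, where both equal (a + b)/2. So the mast (mean value) is at (a + b)/2.
Mean = (17 + (-24))/2 = -7/2 = -7/2

-7/2


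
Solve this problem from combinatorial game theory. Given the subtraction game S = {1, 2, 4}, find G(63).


The subtraction set is S = {1, 2, 4}.
G(k) = mex{ G(k - s) : s in S, s <= k }. We compute iteratively: G(0) = 0.
G(1) = mex({0}) = 1
G(2) = mex({0, 1}) = 2
G(3) = mex({1, 2}) = 0
G(4) = mex({0, 2}) = 1
G(5) = mex({0, 1}) = 2
G(6) = mex({1, 2}) = 0
Observe that G(3)..G(6) = 0, 1, 2, 0 repeats G(0)..G(3) = 0, 1, 2, 0.
For k >= max(S) = 4, G(k) is determined by the previous 4 values G(k-4)..G(k-1); a window of 4 consecutive values has recurred shifted by 3, so by induction G(k + 3) = G(k) for all k >= 0: the sequence is periodic from the start with period 3.
One period: G(0..2) = 0, 1, 2.
63 mod 3 = 0, so G(63) = G(0) = 0.

0


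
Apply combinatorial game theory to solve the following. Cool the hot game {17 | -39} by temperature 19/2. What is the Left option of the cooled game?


Original game: {17 | -39} (a switch {a | b} with a > b).
Cooling by t (for t below the temperature (a - b)/2 = 28) taxes each move by t: {a | b} cooled by t is {a - t | b + t}.
Cooling amount: t = 19/2
Cooled Left option: 17 - 19/2 = 15/2
Cooled Right option: -39 + 19/2 = -59/2
Cooled game: {15/2 | -59/2}
Left option = 15/2

15/2


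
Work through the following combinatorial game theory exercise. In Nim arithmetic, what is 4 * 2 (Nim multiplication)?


Nim multiplication is bilinear over XOR: (u XOR v) * w = (u*w) XOR (v*w).
So we split each operand into its bit components and XOR the pairwise Nim products.
4 = 4 (as XOR of powers of 2).
2 = 2 (as XOR of powers of 2).
Using the standard Nim-product table on single bits:
  2*2 = 3,   2*4 = 8,   2*8 = 12,
  4*4 = 6,   4*8 = 11,  8*8 = 13,
and  1*x = x (identity), k*l = l*k (commutative).
Pairwise Nim products:
  4 * 2 = 8
XOR them: 8 = 8.
Result: 4 * 2 = 8 (in Nim).

8


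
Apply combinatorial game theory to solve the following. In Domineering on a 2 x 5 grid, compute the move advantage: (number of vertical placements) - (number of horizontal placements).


Board is 2 x 5 (rows x cols).
Left (vertical) placements: (rows-1) * cols = 1 * 5 = 5
Right (horizontal) placements: rows * (cols-1) = 2 * 4 = 8
Advantage = Left - Right = 5 - 8 = -3

-3


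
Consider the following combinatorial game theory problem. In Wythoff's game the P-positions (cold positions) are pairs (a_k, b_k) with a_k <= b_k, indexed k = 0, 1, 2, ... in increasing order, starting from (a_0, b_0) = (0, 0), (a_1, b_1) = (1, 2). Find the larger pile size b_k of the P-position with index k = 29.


By Wythoff's theorem, a_k = floor(k * phi) and b_k = floor(k * phi^2) = a_k + k, where phi = (1 + sqrt(5))/2 is the golden ratio.
phi = (1 + sqrt(5))/2 = 1.618034
phi^2 = phi + 1 = 2.618034
k = 29
k * phi^2 = 29 * 2.618034 = 75.922986
b_29 = floor(k * phi^2) = 75 (check: a_29 + k = 46 + 29 = 75)

75


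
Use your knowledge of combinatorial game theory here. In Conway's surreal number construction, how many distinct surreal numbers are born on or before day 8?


Day 0: {|} = 0 is born. Count = 1.
Day n: the number of surreal numbers born by day n is 2^(n+1) - 1.
By day 0: 2^1 - 1 = 1
By day 1: 2^2 - 1 = 3
By day 2: 2^3 - 1 = 7
By day 3: 2^4 - 1 = 15
By day 4: 2^5 - 1 = 31
By day 5: 2^6 - 1 = 63
By day 6: 2^7 - 1 = 127
By day 7: 2^8 - 1 = 255
By day 8: 2^9 - 1 = 511
By day 8: 511 surreal numbers.

511


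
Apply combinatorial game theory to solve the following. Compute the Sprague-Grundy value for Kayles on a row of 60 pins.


Kayles: a move removes 1 or 2 adjacent pins from a contiguous row.
Removing pins from a row of k leaves two independent rows (a, b) with a + b = k - 1 (one pin) or a + b = k - 2 (two pins); an end removal gives a = 0.
By Sprague-Grundy, G(k) = mex{ G(a) XOR G(b) } over all these splits. G(0) = 0.
G(1): splits (0,0):0^0=0 -> mex({0}) = 1
G(2): splits (0,1):0^1=1 (0,0):0^0=0 -> mex({0, 1}) = 2
G(3): splits (0,2):0^2=2 (1,1):1^1=0 (0,1):0^1=1 -> mex({0, 1, 2}) = 3
G(4): splits (0,3):0^3=3 (1,2):1^2=3 (0,2):0^2=2 (1,1):1^1=0 -> mex({0, 2, 3}) = 1
G(5): splits (0,4):0^1=1 (1,3):1^3=2 (2,2):2^2=0 (0,3):0^3=3 (1,2):1^2=3 -> mex({0, 1, 2, 3}) = 4
G(6) = mex({0, 1, 2, 4}) = 3
G(7) = mex({0, 1, 3, 4, 5}) = 2
G(8) = mex({0, 2, 3, 5, 6}) = 1
G(9) = mex({0, 1, 2, 3, 6, 7}) = 4
G(10) = mex({0, 1, 3, 4, 5, 7}) = 2
G(11) = mex({0, 1, 2, 3, 4, 5}) = 6
G(12) = mex({0, 1, 2, 3, 5, 6, 7}) = 4
G(13) = mex({0, 2, 3, 4, 6, 7}) = 1
G(14) = mex({0, 1, 4, 5, 6, 7}) = 2
G(15) = mex({0, 1, 2, 3, 4, 5, 6}) = 7
G(16) = mex({0, 2, 3, 5, 6, 7}) = 1
G(17) = mex({0, 1, 2, 3, 5, 6, 7}) = 4
G(18) = mex({0, 1, 2, 4, 5, 6}) = 3
G(19) = mex({0, 1, 3, 4, 5, 7}) = 2
G(20) = mex({0, 2, 3, 4, 5, 6, 7}) = 1
G(21) = mex({0, 1, 2, 3, 5, 6, 7}) = 4
G(22) = mex({0, 1, 2, 3, 4, 5, 7}) = 6
G(23) = mex({0, 1, 2, 3, 4, 5, 6}) = 7
G(24) = mex({0, 1, 2, 3, 5, 6, 7}) = 4
G(25) = mex({0, 2, 3, 4, 6, 7}) = 1
G(26) = mex({0, 1, 3, 4, 5, 6, 7}) = 2
G(27) = mex({0, 1, 2, 3, 4, 5, 6, 7}) = 8
G(28) = mex({0, 1, 2, 3, 4, 6, 7, 8}) = 5
G(29) = mex({0, 1, 2, 3, 5, 6, 7, 8, 9}) = 4
G(30) = mex({0, 1, 2, 3, 4, 5, 6, 9, 10}) = 7
G(31) = mex({0, 1, 3, 4, 5, 7, 10, 11}) = 2
G(32) = mex({0, 2, 3, 4, 5, 6, 7, 9, 11}) = 1
G(33) = mex({0, 1, 2, 3, 4, 5, 6, 7, 9, 12}) = 8
G(34) = mex({0, 1, 2, 3, 4, 5, 7, 8, 11, 12}) = 6
G(35) = mex({0, 1, 2, 3, 4, 5, 6, 8, 9, 10, 11}) = 7
G(36) = mex({0, 1, 2, 3, 5, 6, 7, 9, 10}) = 4
G(37) = mex({0, 2, 3, 4, 6, 7, 9, 10, 11, 12}) = 1
G(38) = mex({0, 1, 3, 4, 5, 6, 7, 9, 10, 11, 12}) = 2
G(39) = mex({0, 1, 2, 4, 5, 6, 7, 9, 10, 12, 14}) = 3
G(40) = mex({0, 2, 3, 4, 6, 7, 11, 12, 14}) = 1
G(41) = mex({0, 1, 2, 3, 5, 6, 7, 9, 10, 11, 12}) = 4
G(42) = mex({0, 1, 2, 3, 4, 5, 6, 9, 10}) = 7
G(43) = mex({0, 1, 3, 4, 5, 7, 9, 10, 12, 15}) = 2
G(44) = mex({0, 2, 3, 4, 5, 6, 7, 9, 10, 12, 15}) = 1
G(45) = mex({0, 1, 2, 3, 4, 5, 6, 7, 9, 10, 12, 14}) = 8
G(46) = mex({0, 1, 3, 4, 5, 7, 8, 11, 12, 14}) = 2
G(47) = mex({0, 1, 2, 3, 4, 5, 6, 8, 9, 10, 11, 12}) = 7
G(48) = mex({0, 1, 2, 3, 5, 6, 7, 9, 10}) = 4
G(49) = mex({0, 2, 3, 4, 6, 7, 9, 10, 11, 12, 15}) = 1
G(50) = mex({0, 1, 4, 5, 6, 7, 9, 11, 12, 14, 15}) = 2
G(51) = mex({0, 1, 2, 3, 4, 5, 6, 7, 9, 12, 14, 15}) = 8
G(52) = mex({0, 2, 3, 4, 5, 6, 7, 8, 11, 12, 15}) = 1
G(53) = mex({0, 1, 2, 3, 5, 6, 7, 8, 9, 10, 11, 12}) = 4
G(54) = mex({0, 1, 2, 3, 4, 5, 6, 9, 10}) = 7
G(55) = mex({0, 1, 3, 4, 5, 7, 9, 10, 11, 12}) = 2
G(56) = mex({0, 2, 3, 4, 5, 6, 7, 9, 10, 11, 12, 13, 14}) = 1
G(57) = mex({0, 1, 2, 3, 5, 6, 7, 9, 10, 12, 13, 14, 15}) = 4
G(58) = mex({0, 1, 3, 4, 5, 7, 11, 12, 14, 15}) = 2
G(59) = mex({0, 1, 2, 3, 4, 5, 6, 9, 10, 11, 12, 15}) = 7
G(60) = mex({0, 1, 2, 3, 5, 6, 7, 9, 10}) = 4
Therefore G(60) = 4.

4


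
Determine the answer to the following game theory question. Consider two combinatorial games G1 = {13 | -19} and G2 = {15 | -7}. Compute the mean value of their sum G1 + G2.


G1 = {13 | -19}, G2 = {15 | -7}
Each is a switch {a | b} with numbers a > b; its mean value is (a + b)/2, and mean value is additive over game sums: m(G1 + G2) = m(G1) + m(G2).
Mean of G1 = (13 + (-19))/2 = -6/2 = -3
Mean of G2 = (15 + (-7))/2 = 8/2 = 4
Mean of G1 + G2 = -3 + 4 = 1

1


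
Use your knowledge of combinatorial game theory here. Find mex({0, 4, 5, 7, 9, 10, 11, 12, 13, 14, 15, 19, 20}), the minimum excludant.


Set = {0, 4, 5, 7, 9, 10, 11, 12, 13, 14, 15, 19, 20}
0 is in the set.
1 is NOT in the set. This is the mex.
mex = 1

1


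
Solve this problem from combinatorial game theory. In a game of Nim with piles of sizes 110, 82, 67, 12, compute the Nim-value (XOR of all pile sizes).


We need the XOR (exclusive or) of all pile sizes.
After XOR-ing pile 1 (size 110): 0 XOR 110 = 110
After XOR-ing pile 2 (size 82): 110 XOR 82 = 60
After XOR-ing pile 3 (size 67): 60 XOR 67 = 127
After XOR-ing pile 4 (size 12): 127 XOR 12 = 115
The Nim-value of this position is 115.

115


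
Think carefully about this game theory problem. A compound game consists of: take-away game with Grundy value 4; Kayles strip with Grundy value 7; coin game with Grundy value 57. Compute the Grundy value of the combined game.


By the Sprague-Grundy theorem, the Grundy value of a sum of games is the XOR of individual Grundy values.
take-away game: Grundy value = 4. Running XOR: 0 XOR 4 = 4
Kayles strip: Grundy value = 7. Running XOR: 4 XOR 7 = 3
coin game: Grundy value = 57. Running XOR: 3 XOR 57 = 58
The combined Grundy value is 58.

58


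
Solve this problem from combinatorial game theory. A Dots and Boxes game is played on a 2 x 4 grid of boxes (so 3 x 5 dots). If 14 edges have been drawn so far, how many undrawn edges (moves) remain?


Grid: 2 x 4 boxes, i.e. 3 rows and 5 columns of dots.
Horizontal edges: (rows + 1) * cols = 3 * 4 = 12
Vertical edges: rows * (cols + 1) = 2 * 5 = 10
Total edges: 12 + 10 = 22
Edges drawn: 14
Remaining: 22 - 14 = 8

8


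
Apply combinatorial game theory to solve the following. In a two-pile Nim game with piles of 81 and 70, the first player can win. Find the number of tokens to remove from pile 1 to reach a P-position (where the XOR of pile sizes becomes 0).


Piles: 81 and 70
Current XOR: 81 XOR 70 = 23 (non-zero, so this is an N-position).
To make the XOR zero, we need to find a move that balances the piles.
For pile 1 (size 81): target = 81 XOR 23 = 70
We reduce pile 1 from 81 to 70.
Tokens removed: 81 - 70 = 11
Verification: 70 XOR 70 = 0

11


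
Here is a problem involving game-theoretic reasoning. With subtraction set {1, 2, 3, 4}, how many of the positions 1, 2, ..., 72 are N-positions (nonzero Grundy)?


Subtraction set S = {1, 2, 3, 4}, so G(n) = n mod 5.
G(n) = 0 when n is a multiple of 5.
Multiples of 5 in [1, 72]: 14
N-positions (nonzero Grundy) = 72 - 14 = 58

58


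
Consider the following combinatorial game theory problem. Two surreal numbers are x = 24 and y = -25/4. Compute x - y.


x = 24, y = -25/4
Converting to common denominator: 4
x = 96/4, y = -25/4
x - y = 24 - -25/4 = 121/4

121/4


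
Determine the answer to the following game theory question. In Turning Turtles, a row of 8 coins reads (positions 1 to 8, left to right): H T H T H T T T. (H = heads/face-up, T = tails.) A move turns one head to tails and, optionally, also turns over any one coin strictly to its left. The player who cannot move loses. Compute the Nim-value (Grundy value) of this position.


Coins: H T H T H T T T
Key fact: a single head at position k behaves exactly like a Nim heap of size k (turning it to T and optionally flipping a coin at j < k corresponds to moving the heap from k to j, or to 0), and heads combine as a disjunctive sum (two heads at the same place would cancel, matching j XOR j = 0). So the Nim-value is the XOR of the 1-indexed positions of the heads.
Face-up positions (1-indexed): [1, 3, 5]
XOR 0 with 1: 0 XOR 1 = 1
XOR 1 with 3: 1 XOR 3 = 2
XOR 2 with 5: 2 XOR 5 = 7
Nim-value = 7

7


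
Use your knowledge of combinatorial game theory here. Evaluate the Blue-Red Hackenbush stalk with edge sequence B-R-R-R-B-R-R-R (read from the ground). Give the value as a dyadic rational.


Edges (from ground): B-R-R-R-B-R-R-R
By Berlekamp's sign-expansion rule, a Blue-Red Hackenbush stalk has the value of the surreal number whose sign sequence is the edge sequence with B -> + and R -> -.
Sign sequence: +---+---
Trace the sign expansion in the surreal number tree, starting from 0:
Edge 1: B (sign +) -> bounds (0, +inf), value = 1
Edge 2: R (sign -) -> bounds (0, 1), value = 1/2
Edge 3: R (sign -) -> bounds (0, 1/2), value = 1/4
Edge 4: R (sign -) -> bounds (0, 1/4), value = 1/8
Edge 5: B (sign +) -> bounds (1/8, 1/4), value = 3/16
Edge 6: R (sign -) -> bounds (1/8, 3/16), value = 5/32
Edge 7: R (sign -) -> bounds (1/8, 5/32), value = 9/64
Edge 8: R (sign -) -> bounds (1/8, 9/64), value = 17/128
Game value = 17/128

17/128


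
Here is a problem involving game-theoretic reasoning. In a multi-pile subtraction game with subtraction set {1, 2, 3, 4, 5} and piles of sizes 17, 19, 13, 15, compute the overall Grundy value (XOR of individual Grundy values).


Subtraction set: {1, 2, 3, 4, 5}
For this subtraction set, G(n) = n mod 6 (period = max + 1 = 6).
Pile 1 (size 17): G(17) = 17 mod 6 = 5
Pile 2 (size 19): G(19) = 19 mod 6 = 1
Pile 3 (size 13): G(13) = 13 mod 6 = 1
Pile 4 (size 15): G(15) = 15 mod 6 = 3
Total Grundy value = XOR of all: 5 XOR 1 XOR 1 XOR 3 = 6

6


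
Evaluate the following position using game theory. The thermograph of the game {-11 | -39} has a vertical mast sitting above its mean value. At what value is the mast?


Game = {-11 | -39}, a switch {a | b} with numbers a > b.
Its thermograph has left wall a - t and right wall b + t, which meet at t = (a - b)/2, where both equal (a + b)/2. So the mast (mean value) is at (a + b)/2.
Mean = (-11 + (-39))/2 = -50/2 = -25

-25


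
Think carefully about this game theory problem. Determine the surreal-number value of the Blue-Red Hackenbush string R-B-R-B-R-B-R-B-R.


Edges (from ground): R-B-R-B-R-B-R-B-R
By Berlekamp's sign-expansion rule, a Blue-Red Hackenbush stalk has the value of the surreal number whose sign sequence is the edge sequence with B -> + and R -> -.
Sign sequence: -+-+-+-+-
Trace the sign expansion in the surreal number tree, starting from 0:
Edge 1: R (sign -) -> bounds (-inf, 0), value = -1
Edge 2: B (sign +) -> bounds (-1, 0), value = -1/2
Edge 3: R (sign -) -> bounds (-1, -1/2), value = -3/4
Edge 4: B (sign +) -> bounds (-3/4, -1/2), value = -5/8
Edge 5: R (sign -) -> bounds (-3/4, -5/8), value = -11/16
Edge 6: B (sign +) -> bounds (-11/16, -5/8), value = -21/32
Edge 7: R (sign -) -> bounds (-11/16, -21/32), value = -43/64
Edge 8: B (sign +) -> bounds (-43/64, -21/32), value = -85/128
Edge 9: R (sign -) -> bounds (-43/64, -85/128), value = -171/256
Game value = -171/256

-171/256


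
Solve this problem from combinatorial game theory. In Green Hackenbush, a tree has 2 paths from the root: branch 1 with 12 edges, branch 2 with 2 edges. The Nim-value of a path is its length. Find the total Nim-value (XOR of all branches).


The tree has 2 branches from the ground vertex.
In Green Hackenbush, the Nim-value of a simple path of length k is k.
Branch 1: length 12, Nim-value = 12
Branch 2: length 2, Nim-value = 2
Total Nim-value = XOR of all branch values:
0 XOR 12 = 12
12 XOR 2 = 14
Nim-value of the tree = 14

14


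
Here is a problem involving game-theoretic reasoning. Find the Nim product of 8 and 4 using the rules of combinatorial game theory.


Nim multiplication is bilinear over XOR: (u XOR v) * w = (u*w) XOR (v*w).
So we split each operand into its bit components and XOR the pairwise Nim products.
8 = 8 (as XOR of powers of 2).
4 = 4 (as XOR of powers of 2).
Using the standard Nim-product table on single bits:
  2*2 = 3,   2*4 = 8,   2*8 = 12,
  4*4 = 6,   4*8 = 11,  8*8 = 13,
and  1*x = x (identity), k*l = l*k (commutative).
Pairwise Nim products:
  8 * 4 = 11
XOR them: 11 = 11.
Result: 8 * 4 = 11 (in Nim).

11


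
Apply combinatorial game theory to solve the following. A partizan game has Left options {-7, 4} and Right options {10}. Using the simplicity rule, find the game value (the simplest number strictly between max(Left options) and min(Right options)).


Left options: {-7, 4}, max = 4
Right options: {10}, min = 10
All options are numbers and max(Left) < min(Right), so by the simplicity theorem the value is the simplest (earliest-born) number strictly between 4 and 10.
Integers 5 through 9 all lie strictly between 4 and 10.
Among integers, the simplest (lowest birthday = smallest |n|; 0 is born on day 0, +-n on day n) is 5.
No non-integer in the interval can be simpler: if x is a non-integer in the interval, then floor(x) or ceil(x) also lies in the interval (the interval contains an integer), and both are proper prefixes of x's sign expansion, i.e. born earlier. So the game value is 5.
Game value = 5

5


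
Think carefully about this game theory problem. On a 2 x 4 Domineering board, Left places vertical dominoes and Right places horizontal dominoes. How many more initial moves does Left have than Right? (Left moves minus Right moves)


Board is 2 x 4 (rows x cols).
Left (vertical) placements: (rows-1) * cols = 1 * 4 = 4
Right (horizontal) placements: rows * (cols-1) = 2 * 3 = 6
Advantage = Left - Right = 4 - 6 = -2

-2


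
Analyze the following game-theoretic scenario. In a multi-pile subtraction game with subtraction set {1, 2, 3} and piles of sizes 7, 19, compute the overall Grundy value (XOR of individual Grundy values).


Subtraction set: {1, 2, 3}
For this subtraction set, G(n) = n mod 4 (period = max + 1 = 4).
Pile 1 (size 7): G(7) = 7 mod 4 = 3
Pile 2 (size 19): G(19) = 19 mod 4 = 3
Total Grundy value = XOR of all: 3 XOR 3 = 0

0


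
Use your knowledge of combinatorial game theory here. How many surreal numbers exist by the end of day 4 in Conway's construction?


Day 0: {|} = 0 is born. Count = 1.
Day n: the number of surreal numbers born by day n is 2^(n+1) - 1.
By day 0: 2^1 - 1 = 1
By day 1: 2^2 - 1 = 3
By day 2: 2^3 - 1 = 7
By day 3: 2^4 - 1 = 15
By day 4: 2^5 - 1 = 31
By day 4: 31 surreal numbers.

31


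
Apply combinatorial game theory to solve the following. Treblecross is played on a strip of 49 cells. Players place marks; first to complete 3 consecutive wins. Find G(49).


Treblecross: place X on empty cells; 3-in-a-row wins.
Playing within two cells of an existing X lets the opponent win at once, so sensible play treats the cells i-2..i+2 around each X as dead. The player left with no safe cell loses, so this is a normal-play take-away game on strips of safe cells.
Placing X at cell i (0-indexed) of a strip of k safe cells leaves independent strips of sizes max(0, i-2) and max(0, k-i-3). Hence G(k) = mex{ G(max(0,i-2)) XOR G(max(0,k-i-3)) : 0 <= i < k }, with G(0) = 0.
G(1): splits (0,0):0^0=0 -> mex({0}) = 1
G(2): splits (0,0):0^0=0 -> mex({0}) = 1
G(3): splits (0,0):0^0=0 -> mex({0}) = 1
G(4): splits (0,1):0^1=1 (0,0):0^0=0 -> mex({0, 1}) = 2
G(5): splits (0,2):0^1=1 (0,1):0^1=1 (0,0):0^0=0 -> mex({0, 1}) = 2
G(6) = mex({1}) = 0
G(7) = mex({0, 1, 2}) = 3
G(8) = mex({0, 1, 2}) = 3
G(9) = mex({0, 2}) = 1
G(10) = mex({0, 2, 3}) = 1
G(11) = mex({0, 3}) = 1
G(12) = mex({1, 3}) = 0
G(13) = mex({0, 1, 2, 3}) = 4
G(14) = mex({0, 1, 2}) = 3
G(15) = mex({0, 1, 2}) = 3
G(16) = mex({0, 1, 2, 4}) = 3
G(17) = mex({0, 1, 3, 4}) = 2
G(18) = mex({0, 1, 3, 4}) = 2
G(19) = mex({0, 1, 3, 5}) = 2
G(20) = mex({0, 1, 2, 3, 5}) = 4
G(21) = mex({0, 1, 2, 3, 5}) = 4
G(22) = mex({1, 2, 6}) = 0
G(23) = mex({0, 1, 2, 3, 4, 6}) = 5
G(24) = mex({0, 1, 2, 3, 4}) = 5
G(25) = mex({0, 1, 3, 4, 7}) = 2
G(26) = mex({0, 1, 3, 4, 5, 7}) = 2
G(27) = mex({0, 1, 3, 5}) = 2
G(28) = mex({0, 1, 2, 5}) = 3
G(29) = mex({0, 1, 2, 4, 5, 6}) = 3
G(30) = mex({1, 2, 4, 6}) = 0
G(31) = mex({0, 1, 2, 3, 4, 6}) = 5
G(32) = mex({1, 2, 3, 4, 7}) = 0
G(33) = mex({0, 3, 7}) = 1
G(34) = mex({0, 2, 3, 5, 7}) = 1
G(35) = mex({0, 2, 3, 5, 6}) = 1
G(36) = mex({0, 1, 2, 5, 6}) = 3
G(37) = mex({0, 1, 2, 4, 5, 6}) = 3
G(38) = mex({0, 1, 2, 4}) = 3
G(39) = mex({0, 1, 2, 3, 4, 7}) = 5
G(40) = mex({0, 1, 2, 3, 4, 5, 7}) = 6
G(41) = mex({0, 1, 2, 3, 5, 7}) = 4
G(42) = mex({0, 1, 2, 3, 5, 6, 7}) = 4
G(43) = mex({0, 2, 3, 5, 6}) = 1
G(44) = mex({1, 2, 3, 4, 5, 6}) = 0
G(45) = mex({0, 1, 2, 3, 4, 6, 7}) = 5
G(46) = mex({0, 1, 2, 3, 4, 7}) = 5
G(47) = mex({0, 1, 2, 3, 4, 5, 7}) = 6
G(48) = mex({0, 1, 2, 3, 4, 5, 7}) = 6
G(49) = mex({0, 1, 3, 4, 5, 7}) = 2
Therefore G(49) = 2.

2
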